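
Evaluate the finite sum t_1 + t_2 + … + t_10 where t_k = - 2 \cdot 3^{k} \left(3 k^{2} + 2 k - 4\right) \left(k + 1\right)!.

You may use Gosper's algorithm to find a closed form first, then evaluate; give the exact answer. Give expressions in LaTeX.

t_(k+1)/t_k = 3*(3*k**3 + 14*k**2 + 17*k + 2)/(3*k**2 + 2*k - 4).
A = 3*k + 6, B = 1, C = k**2 + 2*k/3 - 4/3.
Key eq: (3*k + 6)·f(k+1) = (1)·f(k) + (k**2 + 2*k/3 - 4/3).
Bound: deg f ≤ 1.
Match coefficients ⇒ f(k) = (k - 2)/3.
Certificate R = B(k−1)f/C = (k - 2)/(3*k**2 + 2*k - 4) gives s_k = -2*3**k*(k - 2)*factorial(k + 1).
s_(k+1) − s_k = -2*3**k*(3*k**2 + 2*k - 4)*factorial(k + 1) = t_k.
Σ_(k=1)^(10) t_k = s_(11) − s_(1) = -1527366535833600 − (12) = -1527366535833612.

Σ = -1527366535833612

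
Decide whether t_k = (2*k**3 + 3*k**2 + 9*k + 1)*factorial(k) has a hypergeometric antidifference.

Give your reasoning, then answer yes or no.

Yes. s_k = (2*k**2 - k + 4)*factorial(k).

The ratio is (2*k**4 + 11*k**3 + 30*k**2 + 36*k + 15)/(2*k**3 + 3*k**2 + 9*k + 1).
Gosper form: A/B · C(k+1)/C(k) with A=k + 1, B=1, C=k**3 + 3*k**2/2 + 9*k/2 + 1/2.
Need (k + 1)·f(k+1) − (1)·f(k) = k**3 + 3*k**2/2 + 9*k/2 + 1/2.
deg f ≤ 2 (via 1,0,3).
Solve for f: f(k) = (2*k**2 - k + 4)/2 (degree 2 ≤ 2).
So s_k = (B(k−1)f/C)·t_k = ((2*k**2 - k + 4)/(2*k**3 + 3*k**2 + 9*k + 1))·t_k = (2*k**2 - k + 4)*factorial(k).
Check: Δs_k = (2*k**3 + 3*k**2 + 9*k + 1)*factorial(k). ✓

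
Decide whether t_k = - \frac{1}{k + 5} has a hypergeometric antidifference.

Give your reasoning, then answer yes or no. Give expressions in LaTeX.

The ratio is (k + 5)/(k + 6).
Normal form (A,B,C) = (k + 5, k + 6, 1).
Key eq: (k + 5)·f(k+1) = (k + 5)·f(k) + (1).
Degrees (1,1,0) ⇒ d ≤ 0.
Put f(k) = c0: A·f(k+1) − B(k−1)·f(k) − C = -1; need -1 = 0 — inconsistent ⇒ no f, not summable.

No — t_k has no hypergeometric antidifference.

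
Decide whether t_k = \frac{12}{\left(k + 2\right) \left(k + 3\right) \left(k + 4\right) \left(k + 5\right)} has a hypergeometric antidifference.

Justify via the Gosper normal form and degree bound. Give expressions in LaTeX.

Yes. s_k = \frac{k \left(k^{2} + 9 k + 26\right)}{6 \left(k + 2\right) \left(k + 3\right) \left(k + 4\right)}.

Step 1: r(k) = (k + 2)/(k + 6).
Take A(k)=k + 2, B(k)=k + 6, C(k)=1.
f must satisfy (k + 2)·f(k+1) − (k + 5)·f(k) = 1.
From deg A=1, deg B=1, deg C=0: d=3.
A polynomial solution: f(k) = k*(k**2 + 9*k + 26)/72.
Certificate R = B(k−1)f/C = k*(k + 5)*(k**2 + 9*k + 26)/72 gives s_k = k*(k**2 + 9*k + 26)/(6*(k + 2)*(k + 3)*(k + 4)).
Δs = 12/(k**4 + 14*k**3 + 71*k**2 + 154*k + 120), as required.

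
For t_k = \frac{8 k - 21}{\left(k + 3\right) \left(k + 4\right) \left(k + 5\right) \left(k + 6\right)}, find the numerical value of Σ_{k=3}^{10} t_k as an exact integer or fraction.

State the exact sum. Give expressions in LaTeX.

Σ = 7/480

Ratio r(k) = (k + 3)*(8*k - 13)/((k + 7)*(8*k - 21)).
So A=k + 3 and B=k + 7, with C=k - 21/8.
Need (k + 3)·f(k+1) − (k + 6)·f(k) = k - 21/8.
d = 3 from the (1,1,1) case.
A polynomial solution: f(k) = -k*(k**2 + 12*k + 127)/160.
Then R = B(k−1)f/C = -k*(k + 6)*(k**2 + 12*k + 127)/(20*(8*k - 21)), so s_k = R(k)·t_k = k*(-k**2 - 12*k - 127)/(20*(k + 3)*(k + 4)*(k + 5)).
Δs = (8*k - 21)/(k**4 + 18*k**3 + 119*k**2 + 342*k + 360), as required.
Sum = s_(11) − s_(3); s_(11) = -209/3360, s_(3) = -43/560 ⇒ 7/480.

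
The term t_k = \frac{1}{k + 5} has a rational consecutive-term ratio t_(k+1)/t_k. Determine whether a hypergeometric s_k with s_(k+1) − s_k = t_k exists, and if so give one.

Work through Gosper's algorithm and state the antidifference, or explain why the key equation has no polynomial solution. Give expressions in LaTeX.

t_(k+1)/t_k = (k + 5)/(k + 6).
Gosper form: A/B · C(k+1)/C(k) with A=k + 5, B=k + 6, C=1.
f must satisfy (k + 5)·f(k+1) − (k + 5)·f(k) = 1.
Degrees (1,1,0) ⇒ d ≤ 0.
Write f(k) = c0. Then LHS − RHS = -1, requiring -1 = 0: contradictory. No certificate.

no hypergeometric antidifference exists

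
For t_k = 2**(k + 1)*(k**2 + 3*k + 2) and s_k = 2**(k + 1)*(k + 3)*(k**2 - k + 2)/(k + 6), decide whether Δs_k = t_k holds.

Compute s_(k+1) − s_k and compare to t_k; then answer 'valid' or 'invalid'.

s_(k+1) = 2**(k + 2)*(k + 4)*(-k + (k + 1)**2 + 1)/(k + 7)
s_(k+1) − s_k = 2**(k + 1)*(k**4 + 13*k**3 + 59*k**2 + 89*k + 54)/(k**2 + 13*k + 42)
(s_(k+1) − s_k) − t_k = 6*2**k*(-k**3 - 8*k**2 - 21*k - 10)/(k**2 + 13*k + 42)

Invalid: residual 6*2**k*(-k**3 - 8*k**2 - 21*k - 10)/(k**2 + 13*k + 42) ≠ 0.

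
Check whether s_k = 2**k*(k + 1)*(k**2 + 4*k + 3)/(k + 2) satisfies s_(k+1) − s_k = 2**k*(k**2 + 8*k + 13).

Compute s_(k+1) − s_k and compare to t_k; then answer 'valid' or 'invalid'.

Invalid: residual 2**k*(-k**3 - 9*k**2 - 25*k - 23)/(k**2 + 5*k + 6) ≠ 0.

s_(k+1) = 2**(k + 1)*(k + 2)*(4*k + (k + 1)**2 + 7)/(k + 3)
s_(k+1) − s_k = 2**k*(k**4 + 12*k**3 + 50*k**2 + 88*k + 55)/(k**2 + 5*k + 6)
(s_(k+1) − s_k) − t_k = 2**k*(-k**3 - 9*k**2 - 25*k - 23)/(k**2 + 5*k + 6)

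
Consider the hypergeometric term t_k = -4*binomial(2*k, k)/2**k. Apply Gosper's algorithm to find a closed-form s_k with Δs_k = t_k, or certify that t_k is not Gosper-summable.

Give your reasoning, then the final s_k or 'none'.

Step 1: r(k) = (2*k + 1)/(k + 1).
Gosper form: A/B · C(k+1)/C(k) with A=2*k + 1, B=k + 1, C=1.
Set up (2*k + 1)·f(k+1) − (k)·f(k) − (1) = 0.
deg f ≤ -1 (via 1,1,0).
Bound -1 < 0, so the key equation has no polynomial solution.

none (Gosper's algorithm certifies no s_k)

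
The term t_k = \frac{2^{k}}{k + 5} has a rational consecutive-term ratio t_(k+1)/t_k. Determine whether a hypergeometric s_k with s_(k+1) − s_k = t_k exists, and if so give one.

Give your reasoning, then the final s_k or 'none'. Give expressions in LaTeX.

Ratio r(k) = 2*(k + 5)/(k + 6).
Factor: A=2*k + 10; B=k + 6; C=1.
Solve (2*k + 10)·f(k+1) − (k + 5)·f(k) = 1.
From deg A=1, deg B=1, deg C=0: d=-1.
deg f ≤ -1 is impossible — no certificate.

no hypergeometric antidifference exists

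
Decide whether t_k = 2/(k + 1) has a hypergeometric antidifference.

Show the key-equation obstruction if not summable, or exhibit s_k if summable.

No — key equation has no polynomial f.

Step 1: r(k) = (k + 1)/(k + 2).
A = k + 1, B = k + 2, C = 1.
Set up (k + 1)·f(k+1) − (k + 1)·f(k) − (1) = 0.
Bound: deg f ≤ 0.
Generic f = c0 gives residual -1; -1 = 0 cannot hold, so t_k is not Gosper-summable.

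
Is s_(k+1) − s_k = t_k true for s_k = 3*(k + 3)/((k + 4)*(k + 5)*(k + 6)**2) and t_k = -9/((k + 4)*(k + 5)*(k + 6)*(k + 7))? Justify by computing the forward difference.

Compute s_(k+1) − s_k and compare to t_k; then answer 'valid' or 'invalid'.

Invalid: residual 9*(4*k + 25)/(k**6 + 35*k**5 + 507*k**4 + 3889*k**3 + 16652*k**2 + 37716*k + 35280) ≠ 0.

s_(k+1) = 3*(k + 4)/((k + 5)*(k + 6)*(k + 7)**2)
s_(k+1) − s_k = 3*(-(k + 3)*(k + 7)**2 + (k + 4)**2*(k + 6))/((k + 4)*(k + 5)*(k + 6)**2*(k + 7)**2)
(s_(k+1) − s_k) − t_k = 9*(4*k + 25)/(k**6 + 35*k**5 + 507*k**4 + 3889*k**3 + 16652*k**2 + 37716*k + 35280)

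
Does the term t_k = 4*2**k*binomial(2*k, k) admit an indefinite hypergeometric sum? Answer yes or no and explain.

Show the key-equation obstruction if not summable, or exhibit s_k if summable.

The ratio is 4*(2*k + 1)/(k + 1).
So A=8*k + 4 and B=k + 1, with C=1.
f must satisfy (8*k + 4)·f(k+1) − (k)·f(k) = 1.
Degrees (1,1,0) ⇒ d ≤ -1.
d = -1 < 0 ⇒ no nonzero polynomial f; not summable.

No. Not Gosper-summable.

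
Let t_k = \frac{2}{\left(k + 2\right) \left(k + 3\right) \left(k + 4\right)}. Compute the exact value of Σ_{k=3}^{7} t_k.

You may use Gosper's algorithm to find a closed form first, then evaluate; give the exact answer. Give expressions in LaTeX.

Σ = 4/165

Step 1: r(k) = (k + 2)/(k + 5).
Factor: A=k + 2; B=k + 5; C=1.
f must satisfy (k + 2)·f(k+1) − (k + 4)·f(k) = 1.
d = 2 from the (1,1,0) case.
Coefficient equations give f(k) = k*(k + 5)/12.
R(k) = B(k−1)·f(k)/C(k) = k*(k + 4)*(k + 5)/12; s_k = R·t_k = k*(k + 5)/(6*(k + 2)*(k + 3)).
Check: Δs_k = 2/(k**3 + 9*k**2 + 26*k + 24). ✓
Telescoping: Σ = s_(8) − s_(3) = 26/165 − (2/15) = 4/165.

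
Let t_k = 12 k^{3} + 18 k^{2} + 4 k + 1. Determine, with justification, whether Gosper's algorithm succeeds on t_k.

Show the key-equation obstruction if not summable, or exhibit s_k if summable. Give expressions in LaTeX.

Yes. s_k = k \left(3 k^{3} - 4 k + 2\right).

r(k) = (12*k**3 + 54*k**2 + 76*k + 35)/(12*k**3 + 18*k**2 + 4*k + 1) after simplifying.
A = 1, B = 1, C = k**3 + 3*k**2/2 + k/3 + 1/12.
Need (1)·f(k+1) − (1)·f(k) = k**3 + 3*k**2/2 + k/3 + 1/12.
From deg A=0, deg B=0, deg C=3: d=4.
Coefficient equations give f(k) = k*(3*k**3 - 4*k + 2)/12.
Get s_k = R·t_k = k*(3*k**3 - 4*k + 2) with R(k) = B(k−1)f(k)/C(k) = k*(3*k**3 - 4*k + 2)/(12*k**3 + 18*k**2 + 4*k + 1).
Δs = 12*k**3 + 18*k**2 + 4*k + 1, as required.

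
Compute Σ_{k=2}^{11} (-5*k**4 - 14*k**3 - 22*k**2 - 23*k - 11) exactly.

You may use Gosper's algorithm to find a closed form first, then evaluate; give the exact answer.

r(k) = (5*k**4 + 34*k**3 + 94*k**2 + 129*k + 75)/(5*k**4 + 14*k**3 + 22*k**2 + 23*k + 11) after simplifying.
Gosper form: A/B · C(k+1)/C(k) with A=1, B=1, C=k**4 + 14*k**3/5 + 22*k**2/5 + 23*k/5 + 11/5.
Key eq: (1)·f(k+1) = (1)·f(k) + (k**4 + 14*k**3/5 + 22*k**2/5 + 23*k/5 + 11/5).
deg f ≤ 5 (via 0,0,4).
A polynomial solution: f(k) = k*(k**4 + k**3 + 2*k**2 + 4*k + 3)/5.
R(k) = B(k−1)·f(k)/C(k) = k*(k**4 + k**3 + 2*k**2 + 4*k + 3)/(5*k**4 + 14*k**3 + 22*k**2 + 23*k + 11); s_k = R·t_k = k*(-k**4 - k**3 - 2*k**2 - 4*k - 3).
Check: Δs_k = -5*k**4 - 14*k**3 - 22*k**2 - 23*k - 11. ✓
Σ_(k=2)^(11) t_k = s_(12) − s_(2) = -273636 − (-86) = -273550.

Σ = -273550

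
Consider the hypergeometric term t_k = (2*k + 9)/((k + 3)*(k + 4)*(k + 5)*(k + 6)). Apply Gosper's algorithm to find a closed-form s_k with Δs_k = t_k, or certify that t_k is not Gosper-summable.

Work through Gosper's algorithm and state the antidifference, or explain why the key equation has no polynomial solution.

s_k = k*(k + 8)/(15*(k**2 + 8*k + 15))

r(k) = (k + 3)*(2*k + 11)/((k + 7)*(2*k + 9)) after simplifying.
Factor: A=k + 3; B=k + 7; C=k + 9/2.
f must satisfy (k + 3)·f(k+1) − (k + 6)·f(k) = k + 9/2.
deg f ≤ 3 (via 1,1,1).
Solve for f: f(k) = k*(k + 4)*(k + 8)/30 (degree 3 ≤ 3).
So s_k = (B(k−1)f/C)·t_k = (k*(k + 4)*(k + 6)*(k + 8)/(15*(2*k + 9)))·t_k = k*(k + 8)/(15*(k**2 + 8*k + 15)).
Δs = (2*k + 9)/(k**4 + 18*k**3 + 119*k**2 + 342*k + 360), as required.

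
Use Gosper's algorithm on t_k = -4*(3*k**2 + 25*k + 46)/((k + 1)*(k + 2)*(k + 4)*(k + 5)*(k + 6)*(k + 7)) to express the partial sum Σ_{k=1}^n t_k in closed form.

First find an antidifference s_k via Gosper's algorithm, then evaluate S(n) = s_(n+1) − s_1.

S(n) = 2*n*(-n**2 - 14*n - 59)/(35*(n**3 + 14*n**2 + 59*n + 70))

Ratio r(k) = (k + 1)*(k + 4)*(25*k + 3*(k + 1)**2 + 71)/((k + 3)*(k + 8)*(3*k**2 + 25*k + 46)).
Normal form (A,B,C) = (k + 1, k + 8, k**3 + 34*k**2/3 + 121*k/3 + 46).
Need (k + 1)·f(k+1) − (k + 7)·f(k) = k**3 + 34*k**2/3 + 121*k/3 + 46.
Degrees (1,1,3) ⇒ d ≤ 6.
Coefficient equations give f(k) = k*(k + 2)*(k + 3)*(k + 5)*(k**2 + 11*k + 34)/72.
Get s_k = R·t_k = k*(-k**2 - 11*k - 34)/(6*(k**3 + 11*k**2 + 34*k + 24)) with R(k) = B(k−1)f(k)/C(k) = k*(k + 2)*(k + 5)*(k + 7)*(k**2 + 11*k + 34)/(24*(3*k**2 + 25*k + 46)).
s_(k+1) − s_k = 4*(-3*k**2 - 25*k - 46)/(k**6 + 25*k**5 + 247*k**4 + 1219*k**3 + 3112*k**2 + 3796*k + 1680) = t_k.
Telescope: S(n) = s_(n+1) − s_(1) = (-n**3 - 14*n**2 - 59*n - 46)/(6*(n**3 + 14*n**2 + 59*n + 70)) − (-23/210) = 2*n*(-n**2 - 14*n - 59)/(35*(n**3 + 14*n**2 + 59*n + 70)).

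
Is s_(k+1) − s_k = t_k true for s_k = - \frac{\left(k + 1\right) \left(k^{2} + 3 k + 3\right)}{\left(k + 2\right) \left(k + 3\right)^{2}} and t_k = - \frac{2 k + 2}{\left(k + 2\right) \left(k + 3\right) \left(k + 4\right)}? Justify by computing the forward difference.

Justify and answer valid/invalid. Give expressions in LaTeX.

Invalid: residual \frac{2 \left(- k^{3} - 5 k^{2} - 7 k - 6\right)}{k^{5} + 16 k^{4} + 101 k^{3} + 314 k^{2} + 480 k + 288} ≠ 0.

s_(k+1) = -(k + 2)*(3*k + (k + 1)**2 + 6)/((k + 3)*(k + 4)**2)
s_(k+1) − s_k = 2*(-2*k**3 - 13*k**2 - 26*k - 18)/(k**5 + 16*k**4 + 101*k**3 + 314*k**2 + 480*k + 288)
(s_(k+1) − s_k) − t_k = 2*(-k**3 - 5*k**2 - 7*k - 6)/(k**5 + 16*k**4 + 101*k**3 + 314*k**2 + 480*k + 288)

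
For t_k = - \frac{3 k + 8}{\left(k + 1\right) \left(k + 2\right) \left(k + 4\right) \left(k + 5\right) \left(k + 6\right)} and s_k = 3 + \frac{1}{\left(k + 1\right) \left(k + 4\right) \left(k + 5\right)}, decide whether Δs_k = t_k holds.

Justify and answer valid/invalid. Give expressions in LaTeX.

valid; difference matches t_k

s_(k+1) = 3 + 1/((k + 2)*(k + 5)*(k + 6))
s_(k+1) − s_k = ((k + 1)*(k + 4) - (k + 2)*(k + 6))/((k + 1)*(k + 2)*(k + 4)*(k + 5)*(k + 6))
(s_(k+1) − s_k) − t_k = 0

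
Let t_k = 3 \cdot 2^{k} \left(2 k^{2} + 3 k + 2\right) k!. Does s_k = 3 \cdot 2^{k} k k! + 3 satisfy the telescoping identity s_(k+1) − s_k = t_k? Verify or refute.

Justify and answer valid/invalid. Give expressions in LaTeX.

valid; difference matches t_k

s_(k+1) = 3*2**(k + 1)*(k + 1)*factorial(k + 1) + 3
s_(k+1) − s_k = 3*2**k*(2*k**2 + 3*k + 2)*factorial(k)
(s_(k+1) − s_k) − t_k = 0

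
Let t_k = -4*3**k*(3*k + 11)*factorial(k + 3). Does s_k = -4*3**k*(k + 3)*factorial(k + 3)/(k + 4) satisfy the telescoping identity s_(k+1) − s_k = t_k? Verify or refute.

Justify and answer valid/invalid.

Invalid: residual 4*3**k*(3*k**2 + 23*k + 43)*factorial(k + 3)/((k + 4)*(k + 5)) ≠ 0.

s_(k+1) = -12*3**k*(k + 4)*factorial(k + 4)/(k + 5)
s_(k+1) − s_k = -4*3**k*(3*k**3 + 35*k**2 + 136*k + 177)*factorial(k + 3)/((k + 4)*(k + 5))
(s_(k+1) − s_k) − t_k = 4*3**k*(3*k**2 + 23*k + 43)*factorial(k + 3)/((k + 4)*(k + 5))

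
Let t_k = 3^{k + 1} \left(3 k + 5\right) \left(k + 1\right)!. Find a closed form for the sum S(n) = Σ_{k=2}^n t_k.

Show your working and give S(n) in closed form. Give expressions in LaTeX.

Step 1: r(k) = 3*(k + 2)*(3*k + 8)/(3*k + 5).
Normal form (A,B,C) = (3*k + 6, 1, k + 5/3).
Set up (3*k + 6)·f(k+1) − (1)·f(k) − (k + 5/3) = 0.
Bound: deg f ≤ 0.
A polynomial solution: f(k) = 1/3.
So s_k = (B(k−1)f/C)·t_k = (1/(3*k + 5))·t_k = 3**(k + 1)*factorial(k + 1).
s_(k+1) − s_k = 3**(k + 1)*(3*k + 5)*factorial(k + 1) = t_k.
Σ_(k=2)^n t_k = s_(n+1) − s_(2) = (3**(n + 2)*factorial(n + 2)) − (162), i.e. 9*3**n*factorial(n + 2) - 162.

S(n) = 9 \cdot 3^{n} \left(n + 2\right)! - 162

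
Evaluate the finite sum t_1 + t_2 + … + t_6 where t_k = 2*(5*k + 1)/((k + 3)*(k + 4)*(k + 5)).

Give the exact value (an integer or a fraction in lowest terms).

Σ = 57/110

Step 1: r(k) = (k + 3)*(5*k + 6)/((k + 6)*(5*k + 1)).
Normal form (A,B,C) = (k + 3, k + 6, k + 1/5).
Need (k + 3)·f(k+1) − (k + 5)·f(k) = k + 1/5.
Degrees (1,1,1) ⇒ d ≤ 2.
Match coefficients ⇒ f(k) = k*(2*k - 1)/15.
R(k) = B(k−1)·f(k)/C(k) = k*(k + 5)*(2*k - 1)/(3*(5*k + 1)); s_k = R·t_k = 2*k*(2*k - 1)/(3*(k + 3)*(k + 4)).
Check: Δs_k = 2*(5*k + 1)/(k**3 + 12*k**2 + 47*k + 60). ✓
Σ_(k=1)^(6) t_k = s_(7) − s_(1) = 91/165 − (1/30) = 57/110.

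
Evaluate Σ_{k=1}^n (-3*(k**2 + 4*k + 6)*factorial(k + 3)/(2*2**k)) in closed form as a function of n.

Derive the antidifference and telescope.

r(k) = (k + 4)*(4*k + (k + 1)**2 + 10)/(2*(k**2 + 4*k + 6)) after simplifying.
So A=k/2 + 2 and B=1, with C=k**2 + 4*k + 6.
Solve (k/2 + 2)·f(k+1) − (1)·f(k) = k**2 + 4*k + 6.
Degrees (1,0,2) ⇒ d ≤ 1.
Coefficient equations give f(k) = 2*(k + 1).
So s_k = (B(k−1)f/C)·t_k = (2*(k + 1)/(k**2 + 4*k + 6))·t_k = -3*(k + 1)*factorial(k + 3)/2**k.
Δs = -3*(k**2 + 4*k + 6)*factorial(k + 3)/(2*2**k), as required.
Telescope: S(n) = s_(n+1) − s_(1) = -3*2**(-n - 1)*(n + 2)*factorial(n + 4) − (-72) = 72 - 3*n*factorial(n + 4)/(2*2**n) - 3*factorial(n + 4)/2**n.

S(n) = 72 - 3*n*factorial(n + 4)/(2*2**n) - 3*factorial(n + 4)/2**n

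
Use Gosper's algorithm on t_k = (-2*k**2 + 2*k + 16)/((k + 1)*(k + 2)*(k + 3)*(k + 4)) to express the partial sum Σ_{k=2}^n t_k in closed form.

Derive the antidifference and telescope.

Step 1: r(k) = (k + 1)*(k - (k + 1)**2 + 9)/((k + 5)*(-k**2 + k + 8)).
Gosper form: A/B · C(k+1)/C(k) with A=k + 1, B=k + 5, C=k**2 - k - 8.
f must satisfy (k + 1)·f(k+1) − (k + 4)·f(k) = k**2 - k - 8.
deg f ≤ 3 (via 1,1,2).
Coefficient equations give f(k) = -k*(k + 2)*(k + 7)/3.
Then R = B(k−1)f/C = -k*(k + 2)*(k + 4)*(k + 7)/(3*(k**2 - k - 8)), so s_k = R(k)·t_k = 2*k*(k + 7)/(3*(k**2 + 4*k + 3)).
Δs = 2*(-k**2 + k + 8)/(k**4 + 10*k**3 + 35*k**2 + 50*k + 24), as required.
s_(n+1) = 2*(n**2 + 9*n + 8)/(3*(n**2 + 6*n + 8)) and s_(2) = 4/5, so S(n) = 2*(-n**2 + 9*n - 8)/(15*(n**2 + 6*n + 8)).

S(n) = 2*(-n**2 + 9*n - 8)/(15*(n**2 + 6*n + 8))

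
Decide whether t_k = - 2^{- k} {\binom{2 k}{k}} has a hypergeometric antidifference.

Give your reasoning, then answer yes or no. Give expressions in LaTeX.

No — key equation has no polynomial f.

t_(k+1)/t_k = (2*k + 1)/(k + 1).
Take A(k)=2*k + 1, B(k)=k + 1, C(k)=1.
Set up (2*k + 1)·f(k+1) − (k)·f(k) − (1) = 0.
Bound: deg f ≤ -1.
Bound -1 < 0, so the key equation has no polynomial solution.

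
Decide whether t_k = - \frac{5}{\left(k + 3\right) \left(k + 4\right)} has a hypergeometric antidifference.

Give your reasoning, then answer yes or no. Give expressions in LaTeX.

Step 1: r(k) = (k + 3)/(k + 5).
Factor: A=k + 3; B=k + 5; C=1.
Need (k + 3)·f(k+1) − (k + 4)·f(k) = 1.
Bound: deg f ≤ 1.
Match coefficients ⇒ f(k) = k/3.
R(k) = B(k−1)·f(k)/C(k) = k*(k + 4)/3; s_k = R·t_k = -5*k/(3*k + 9).
Verify: -5/(k**2 + 7*k + 12) matches t_k.

Yes. s_k = - \frac{5 k}{3 k + 9}.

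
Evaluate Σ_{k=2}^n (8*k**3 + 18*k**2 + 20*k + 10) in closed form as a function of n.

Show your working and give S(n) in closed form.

t_(k+1)/t_k = (4*k**3 + 21*k**2 + 40*k + 28)/(4*k**3 + 9*k**2 + 10*k + 5).
Normal form (A,B,C) = (1, 1, k**3 + 9*k**2/4 + 5*k/2 + 5/4).
Set up (1)·f(k+1) − (1)·f(k) − (k**3 + 9*k**2/4 + 5*k/2 + 5/4) = 0.
Degrees (0,0,3) ⇒ d ≤ 4.
A polynomial solution: f(k) = k*(k + 1)*(2*k**2 + 3)/8.
Certificate R = B(k−1)f/C = k*(2*k**2 + 3)/(2*(4*k**2 + 5*k + 5)) gives s_k = k*(2*k**3 + 2*k**2 + 3*k + 3).
Verify: 8*k**3 + 18*k**2 + 20*k + 10 matches t_k.
Telescope: S(n) = s_(n+1) − s_(2) = 2*n**4 + 10*n**3 + 21*n**2 + 23*n + 10 − (66) = 2*n**4 + 10*n**3 + 21*n**2 + 23*n - 56.

S(n) = 2*n**4 + 10*n**3 + 21*n**2 + 23*n - 56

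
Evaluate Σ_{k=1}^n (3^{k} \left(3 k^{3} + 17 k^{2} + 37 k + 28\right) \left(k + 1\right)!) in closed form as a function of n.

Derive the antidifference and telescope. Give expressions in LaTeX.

Ratio r(k) = 3*(3*k**4 + 32*k**3 + 132*k**2 + 245*k + 170)/(3*k**3 + 17*k**2 + 37*k + 28).
A = 3*k + 6, B = 1, C = k**3 + 17*k**2/3 + 37*k/3 + 28/3.
Solve (3*k + 6)·f(k+1) − (1)·f(k) = k**3 + 17*k**2/3 + 37*k/3 + 28/3.
Degrees (1,0,3) ⇒ d ≤ 2.
Match coefficients ⇒ f(k) = (k**2 + 2*k + 2)/3.
Then R = B(k−1)f/C = (k**2 + 2*k + 2)/(3*k**3 + 17*k**2 + 37*k + 28), so s_k = R(k)·t_k = 3**k*(k**2 + 2*k + 2)*factorial(k + 1).
s_(k+1) − s_k = 3**k*(3*k**3 + 17*k**2 + 37*k + 28)*factorial(k + 1) = t_k.
Σ_(k=1)^n t_k = s_(n+1) − s_(1) = (3**(n + 1)*(n**2 + 4*n + 5)*factorial(n + 2)) − (30), i.e. 3*3**n*n**4*factorial(n) + 21*3**n*n**3*factorial(n) + 57*3**n*n**2*factorial(n) + 69*3**n*n*factorial(n) + 30*3**n*factorial(n) - 30.

S(n) = 3 \cdot 3^{n} n^{4} n! + 21 \cdot 3^{n} n^{3} n! + 57 \cdot 3^{n} n^{2} n! + 69 \cdot 3^{n} n n! + 30 \cdot 3^{n} n! - 30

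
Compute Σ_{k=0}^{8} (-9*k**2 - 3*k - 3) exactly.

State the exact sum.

Σ = -1971

Ratio r(k) = (k + 3*(k + 1)**2 + 2)/(3*k**2 + k + 1).
Take A(k)=1, B(k)=1, C(k)=k**2 + k/3 + 1/3.
Need (1)·f(k+1) − (1)·f(k) = k**2 + k/3 + 1/3.
deg f ≤ 3 (via 0,0,2).
Solve for f: f(k) = k*(k**2 - k + 1)/3 (degree 3 ≤ 3).
Get s_k = R·t_k = 3*k*(-k**2 + k - 1) with R(k) = B(k−1)f(k)/C(k) = k*(k**2 - k + 1)/(3*k**2 + k + 1).
s_(k+1) − s_k = -9*k**2 - 3*k - 3 = t_k.
Telescoping: Σ = s_(9) − s_(0) = -1971 − (0) = -1971.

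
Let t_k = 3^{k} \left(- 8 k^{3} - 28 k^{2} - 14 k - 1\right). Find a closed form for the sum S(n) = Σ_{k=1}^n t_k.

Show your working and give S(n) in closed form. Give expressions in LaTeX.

Ratio r(k) = 3*(8*k**3 + 52*k**2 + 94*k + 51)/(8*k**3 + 28*k**2 + 14*k + 1).
So A=3 and B=1, with C=k**3 + 7*k**2/2 + 7*k/4 + 1/8.
Solve (3)·f(k+1) − (1)·f(k) = k**3 + 7*k**2/2 + 7*k/4 + 1/8.
deg f ≤ 3 (via 0,0,3).
Match coefficients ⇒ f(k) = (k - 1)*(4*k**2 + 1)/8.
R(k) = B(k−1)·f(k)/C(k) = (k - 1)*(4*k**2 + 1)/((2*k + 1)*(4*k**2 + 12*k + 1)); s_k = R·t_k = 3**k*(-4*k**3 + 4*k**2 - k + 1).
s_(k+1) − s_k = 3**k*(-8*k**3 - 28*k**2 - 14*k - 1) = t_k.
Telescope: S(n) = s_(n+1) − s_(1) = 3**(n + 1)*n*(-4*n**2 - 8*n - 5) − (0) = 3**(n + 1)*n*(-4*n**2 - 8*n - 5).

S(n) = 3^{n + 1} n \left(- 4 n^{2} - 8 n - 5\right)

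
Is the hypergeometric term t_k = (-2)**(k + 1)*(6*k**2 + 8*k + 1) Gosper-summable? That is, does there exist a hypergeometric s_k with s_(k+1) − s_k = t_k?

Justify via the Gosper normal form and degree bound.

The ratio is 2*(-6*k**2 - 20*k - 15)/(6*k**2 + 8*k + 1).
So A=-2 and B=1, with C=k**2 + 4*k/3 + 1/6.
Key eq: (-2)·f(k+1) = (1)·f(k) + (k**2 + 4*k/3 + 1/6).
Degrees (0,0,2) ⇒ d ≤ 2.
Solve for f: f(k) = -(2*k**2 - 1)/6 (degree 2 ≤ 2).
Certificate R = B(k−1)f/C = -(2*k**2 - 1)/(6*k**2 + 8*k + 1) gives s_k = (-2)**(k + 1)*(1 - 2*k**2).
Verify: (-2)**(k + 1)*(6*k**2 + 8*k + 1) matches t_k.

Yes. s_k = (-2)**(k + 1)*(1 - 2*k**2).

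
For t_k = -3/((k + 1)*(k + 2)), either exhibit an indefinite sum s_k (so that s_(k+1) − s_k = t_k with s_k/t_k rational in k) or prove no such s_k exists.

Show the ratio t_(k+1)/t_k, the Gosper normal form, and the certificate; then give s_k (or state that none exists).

Step 1: r(k) = (k + 1)/(k + 3).
So A=k + 1 and B=k + 3, with C=1.
Key eq: (k + 1)·f(k+1) = (k + 2)·f(k) + (1).
deg f ≤ 1 (via 1,1,0).
A polynomial solution: f(k) = k.
R(k) = B(k−1)·f(k)/C(k) = k*(k + 2); s_k = R·t_k = -3*k/(k + 1).
s_(k+1) − s_k = -3/(k**2 + 3*k + 2) = t_k.

s_k = -3*k/(k + 1)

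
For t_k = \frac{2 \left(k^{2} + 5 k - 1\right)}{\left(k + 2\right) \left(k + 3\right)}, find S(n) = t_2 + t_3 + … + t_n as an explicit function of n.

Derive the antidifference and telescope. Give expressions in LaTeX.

Compute t_(k+1)/t_k: get (k + 2)*(5*k + (k + 1)**2 + 4)/((k + 4)*(k**2 + 5*k - 1)).
Gosper form: A/B · C(k+1)/C(k) with A=k + 2, B=k + 4, C=k**2 + 5*k - 1.
Set up (k + 2)·f(k+1) − (k + 3)·f(k) − (k**2 + 5*k - 1) = 0.
Degrees (1,1,2) ⇒ d ≤ 2.
Solving with deg f ≤ 2: f(k) = k*(2*k - 3)/2.
So s_k = (B(k−1)f/C)·t_k = (k*(k + 3)*(2*k - 3)/(2*(k**2 + 5*k - 1)))·t_k = k*(2*k - 3)/(k + 2).
Δs = 2*(k**2 + 5*k - 1)/(k**2 + 5*k + 6), as required.
Σ_(k=2)^n t_k = s_(n+1) − s_(2) = ((2*n**2 + n - 1)/(n + 3)) − (1/2), i.e. (4*n**2 + n - 5)/(2*(n + 3)).

S(n) = \frac{4 n^{2} + n - 5}{2 \left(n + 3\right)}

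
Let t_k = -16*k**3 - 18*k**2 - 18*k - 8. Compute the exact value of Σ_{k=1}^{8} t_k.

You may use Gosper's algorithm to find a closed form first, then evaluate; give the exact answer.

Ratio r(k) = (8*k**3 + 33*k**2 + 51*k + 30)/(8*k**3 + 9*k**2 + 9*k + 4).
So A=1 and B=1, with C=k**3 + 9*k**2/8 + 9*k/8 + 1/2.
Solve (1)·f(k+1) − (1)·f(k) = k**3 + 9*k**2/8 + 9*k/8 + 1/2.
deg f ≤ 4 (via 0,0,3).
Solving with deg f ≤ 4: f(k) = k*(2*k**3 - k**2 + 2*k + 1)/8.
Get s_k = R·t_k = 2*k*(-2*k**3 + k**2 - 2*k - 1) with R(k) = B(k−1)f(k)/C(k) = k*(2*k**3 - k**2 + 2*k + 1)/(8*k**3 + 9*k**2 + 9*k + 4).
Verify: -16*k**3 - 18*k**2 - 18*k - 8 matches t_k.
Σ_(k=1)^(8) t_k = s_(9) − s_(1) = -25128 − (-8) = -25120.

Σ = -25120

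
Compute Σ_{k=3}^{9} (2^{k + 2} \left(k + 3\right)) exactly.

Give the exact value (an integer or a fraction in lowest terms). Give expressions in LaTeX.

Σ = 44928

The ratio is 2*(k + 4)/(k + 3).
Gosper form: A/B · C(k+1)/C(k) with A=2, B=1, C=k + 3.
Key eq: (2)·f(k+1) = (1)·f(k) + (k + 3).
Degrees (0,0,1) ⇒ d ≤ 1.
A polynomial solution: f(k) = k + 1.
Then R = B(k−1)f/C = (k + 1)/(k + 3), so s_k = R(k)·t_k = 2**(k + 2)*(k + 1).
Δs = 2**(k + 2)*(k + 3), as required.
Evaluate s at k=10 and k=3: 45056 and 128; difference 44928.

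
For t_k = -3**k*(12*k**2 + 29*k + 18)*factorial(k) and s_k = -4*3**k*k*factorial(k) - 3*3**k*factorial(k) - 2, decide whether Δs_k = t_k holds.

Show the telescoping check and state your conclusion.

Valid: the claim telescopes to t_k.

s_(k+1) = -12*3**k*k**2*factorial(k) - 33*3**k*k*factorial(k) - 21*3**k*factorial(k) - 2
s_(k+1) − s_k = -3**k*(12*k**2 + 29*k + 18)*factorial(k)
(s_(k+1) − s_k) − t_k = 0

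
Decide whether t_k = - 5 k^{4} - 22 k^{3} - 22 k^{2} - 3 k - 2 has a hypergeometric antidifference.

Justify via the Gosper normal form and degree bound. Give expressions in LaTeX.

t_(k+1)/t_k = (5*k**4 + 42*k**3 + 118*k**2 + 133*k + 54)/(5*k**4 + 22*k**3 + 22*k**2 + 3*k + 2).
Gosper form: A/B · C(k+1)/C(k) with A=1, B=1, C=k**4 + 22*k**3/5 + 22*k**2/5 + 3*k/5 + 2/5.
f must satisfy (1)·f(k+1) − (1)·f(k) = k**4 + 22*k**3/5 + 22*k**2/5 + 3*k/5 + 2/5.
d = 5 from the (0,0,4) case.
A polynomial solution: f(k) = k*(k**4 + 3*k**3 - 2*k**2 - 4*k + 4)/5.
R(k) = B(k−1)·f(k)/C(k) = k*(k**4 + 3*k**3 - 2*k**2 - 4*k + 4)/(5*k**4 + 22*k**3 + 22*k**2 + 3*k + 2); s_k = R·t_k = k*(-k**4 - 3*k**3 + 2*k**2 + 4*k - 4).
Δs = -5*k**4 - 22*k**3 - 22*k**2 - 3*k - 2, as required.

Yes. s_k = k \left(- k^{4} - 3 k^{3} + 2 k^{2} + 4 k - 4\right).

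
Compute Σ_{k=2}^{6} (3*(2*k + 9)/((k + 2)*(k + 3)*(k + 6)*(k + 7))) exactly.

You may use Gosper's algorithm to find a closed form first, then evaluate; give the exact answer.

Σ = 85/1248

t_(k+1)/t_k = (k + 2)*(k + 6)*(2*k + 11)/((k + 4)*(k + 8)*(2*k + 9)).
So A=k + 2 and B=k + 8, with C=k**3 + 27*k**2/2 + 121*k/2 + 90.
f must satisfy (k + 2)·f(k+1) − (k + 7)·f(k) = k**3 + 27*k**2/2 + 121*k/2 + 90.
Bound: deg f ≤ 5.
Coefficient equations give f(k) = k*(k + 3)*(k + 4)*(k + 5)*(k + 8)/24.
Get s_k = R·t_k = k*(k + 8)/(4*(k**2 + 8*k + 12)) with R(k) = B(k−1)f(k)/C(k) = k*(k + 3)*(k + 7)*(k + 8)/(12*(2*k + 9)).
Check: Δs_k = 3*(2*k + 9)/(k**4 + 18*k**3 + 113*k**2 + 288*k + 252). ✓
Telescoping: Σ = s_(7) − s_(2) = 35/156 − (5/32) = 85/1248.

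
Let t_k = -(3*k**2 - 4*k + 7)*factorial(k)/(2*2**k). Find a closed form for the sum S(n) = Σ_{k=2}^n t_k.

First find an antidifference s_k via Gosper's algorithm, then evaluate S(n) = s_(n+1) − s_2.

S(n) = 2**(-n - 1)*(2**(n + 1) - 3*n**2*factorial(n) - 2*n*factorial(n) + factorial(n))

r(k) = (k + 1)*(-4*k + 3*(k + 1)**2 + 3)/(2*(3*k**2 - 4*k + 7)) after simplifying.
Factor: A=k/2 + 1/2; B=1; C=k**2 - 4*k/3 + 7/3.
f must satisfy (k/2 + 1/2)·f(k+1) − (1)·f(k) = k**2 - 4*k/3 + 7/3.
From deg A=1, deg B=0, deg C=2: d=1.
Coefficient equations give f(k) = 2*(3*k - 4)/3.
Certificate R = B(k−1)f/C = 2*(3*k - 4)/(3*k**2 - 4*k + 7) gives s_k = -(3*k - 4)*factorial(k)/2**k.
Δs = -(3*k**2 - 4*k + 7)*factorial(k)/(2*2**k), as required.
Telescope: S(n) = s_(n+1) − s_(2) = -2**(-n - 1)*(3*n - 1)*factorial(n + 1) − (-1) = 2**(-n - 1)*(2**(n + 1) - 3*n**2*factorial(n) - 2*n*factorial(n) + factorial(n)).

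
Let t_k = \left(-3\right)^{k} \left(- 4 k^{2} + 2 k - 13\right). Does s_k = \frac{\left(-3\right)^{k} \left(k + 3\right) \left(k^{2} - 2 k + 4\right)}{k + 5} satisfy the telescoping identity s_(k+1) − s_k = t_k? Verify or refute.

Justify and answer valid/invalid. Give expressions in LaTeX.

Invalid: residual \frac{2 \left(-3\right)^{k} \left(4 k^{3} + 19 k^{2} + k + 69\right)}{k^{2} + 11 k + 30} ≠ 0.

s_(k+1) = (-3)**(k + 1)*(k + 4)*(-2*k + (k + 1)**2 + 2)/(k + 6)
s_(k+1) − s_k = (-3)**k*(-4*k**4 - 34*k**3 - 73*k**2 - 81*k - 252)/(k**2 + 11*k + 30)
(s_(k+1) − s_k) − t_k = 2*(-3)**k*(4*k**3 + 19*k**2 + k + 69)/(k**2 + 11*k + 30)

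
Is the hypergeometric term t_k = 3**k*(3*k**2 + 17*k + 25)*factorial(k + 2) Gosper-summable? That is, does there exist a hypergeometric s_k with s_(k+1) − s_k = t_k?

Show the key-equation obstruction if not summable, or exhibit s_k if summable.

Yes. s_k = 3**k*(k + 2)*factorial(k + 2).

t_(k+1)/t_k = 3*(3*k**3 + 32*k**2 + 114*k + 135)/(3*k**2 + 17*k + 25).
So A=3*k + 9 and B=1, with C=k**2 + 17*k/3 + 25/3.
Solve (3*k + 9)·f(k+1) − (1)·f(k) = k**2 + 17*k/3 + 25/3.
Bound: deg f ≤ 1.
Solving with deg f ≤ 1: f(k) = (k + 2)/3.
Then R = B(k−1)f/C = (k + 2)/(3*k**2 + 17*k + 25), so s_k = R(k)·t_k = 3**k*(k + 2)*factorial(k + 2).
s_(k+1) − s_k = 3**k*(3*k**2 + 17*k + 25)*factorial(k + 2) = t_k.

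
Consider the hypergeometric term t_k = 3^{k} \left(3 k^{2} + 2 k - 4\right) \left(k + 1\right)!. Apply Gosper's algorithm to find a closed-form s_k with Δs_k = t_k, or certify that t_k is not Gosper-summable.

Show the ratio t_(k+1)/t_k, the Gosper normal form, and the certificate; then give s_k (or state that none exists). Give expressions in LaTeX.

s_k = 3^{k} \left(k - 2\right) \left(k + 1\right)!

Step 1: r(k) = 3*(3*k**3 + 14*k**2 + 17*k + 2)/(3*k**2 + 2*k - 4).
Normal form (A,B,C) = (3*k + 6, 1, k**2 + 2*k/3 - 4/3).
Solve (3*k + 6)·f(k+1) − (1)·f(k) = k**2 + 2*k/3 - 4/3.
From deg A=1, deg B=0, deg C=2: d=1.
Solving with deg f ≤ 1: f(k) = (k - 2)/3.
Get s_k = R·t_k = 3**k*(k - 2)*factorial(k + 1) with R(k) = B(k−1)f(k)/C(k) = (k - 2)/(3*k**2 + 2*k - 4).
s_(k+1) − s_k = 3**k*(3*k**2 + 2*k - 4)*factorial(k + 1) = t_k.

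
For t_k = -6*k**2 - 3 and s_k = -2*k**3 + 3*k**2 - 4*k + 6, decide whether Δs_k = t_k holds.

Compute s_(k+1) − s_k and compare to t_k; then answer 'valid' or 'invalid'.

valid; difference matches t_k

s_(k+1) = -2*k**3 - 3*k**2 - 4*k + 3
s_(k+1) − s_k = -6*k**2 - 3
(s_(k+1) − s_k) − t_k = 0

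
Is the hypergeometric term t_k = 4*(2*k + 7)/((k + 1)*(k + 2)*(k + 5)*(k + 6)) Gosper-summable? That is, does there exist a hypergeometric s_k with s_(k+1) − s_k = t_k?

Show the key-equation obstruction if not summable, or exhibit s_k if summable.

t_(k+1)/t_k = (k + 1)*(k + 5)*(2*k + 9)/((k + 3)*(k + 7)*(2*k + 7)).
A = k + 1, B = k + 7, C = k**3 + 21*k**2/2 + 73*k/2 + 42.
Need (k + 1)·f(k+1) − (k + 6)·f(k) = k**3 + 21*k**2/2 + 73*k/2 + 42.
d = 5 from the (1,1,3) case.
Solve for f: f(k) = k*(k + 2)*(k + 3)*(k + 4)*(k + 6)/10 (degree 5 ≤ 5).
Get s_k = R·t_k = 4*k*(k + 6)/(5*(k**2 + 6*k + 5)) with R(k) = B(k−1)f(k)/C(k) = k*(k + 2)*(k + 6)**2/(5*(2*k + 7)).
Verify: 4*(2*k + 7)/(k**4 + 14*k**3 + 65*k**2 + 112*k + 60) matches t_k.

Yes. s_k = 4*k*(k + 6)/(5*(k**2 + 6*k + 5)).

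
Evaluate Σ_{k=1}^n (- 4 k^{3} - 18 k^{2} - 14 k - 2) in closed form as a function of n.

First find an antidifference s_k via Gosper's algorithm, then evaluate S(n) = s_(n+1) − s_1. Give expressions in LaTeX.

S(n) = n \left(- n^{3} - 8 n^{2} - 17 n - 12\right)

t_(k+1)/t_k = (2*k**3 + 15*k**2 + 31*k + 19)/(2*k**3 + 9*k**2 + 7*k + 1).
Normal form (A,B,C) = (1, 1, k**3 + 9*k**2/2 + 7*k/2 + 1/2).
Need (1)·f(k+1) − (1)·f(k) = k**3 + 9*k**2/2 + 7*k/2 + 1/2.
Bound: deg f ≤ 4.
Coefficient equations give f(k) = k*(k**3 + 4*k**2 - k - 2)/4.
Get s_k = R·t_k = k*(-k**3 - 4*k**2 + k + 2) with R(k) = B(k−1)f(k)/C(k) = k*(k**3 + 4*k**2 - k - 2)/(2*(2*k**3 + 9*k**2 + 7*k + 1)).
Δs = -4*k**3 - 18*k**2 - 14*k - 2, as required.
Evaluate: s_(n+1) = -n**4 - 8*n**3 - 17*n**2 - 12*n - 2; subtract s_(1) = -2 ⇒ S(n) = n*(-n**3 - 8*n**2 - 17*n - 12).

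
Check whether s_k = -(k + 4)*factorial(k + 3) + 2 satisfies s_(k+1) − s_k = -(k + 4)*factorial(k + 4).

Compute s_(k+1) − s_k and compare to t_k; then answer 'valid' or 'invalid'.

s_(k+1) = -(k + 5)*factorial(k + 4) + 2
s_(k+1) − s_k = -(k + 4)*factorial(k + 4)
(s_(k+1) − s_k) − t_k = 0

Valid: the claim telescopes to t_k.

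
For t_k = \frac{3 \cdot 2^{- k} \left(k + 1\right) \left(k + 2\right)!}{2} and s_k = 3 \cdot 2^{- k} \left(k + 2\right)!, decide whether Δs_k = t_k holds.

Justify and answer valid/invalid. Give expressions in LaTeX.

valid (s_(k+1) − s_k reduces to t_k)

s_(k+1) = 3*factorial(k + 3)/(2*2**k)
s_(k+1) − s_k = 3*(k + 1)*factorial(k + 2)/(2*2**k)
(s_(k+1) − s_k) − t_k = 0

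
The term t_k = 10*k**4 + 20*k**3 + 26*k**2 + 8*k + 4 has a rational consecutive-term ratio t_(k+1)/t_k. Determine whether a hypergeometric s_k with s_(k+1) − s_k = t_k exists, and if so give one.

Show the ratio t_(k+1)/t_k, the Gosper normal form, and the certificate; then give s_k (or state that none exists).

The ratio is (5*k**4 + 30*k**3 + 73*k**2 + 80*k + 34)/(5*k**4 + 10*k**3 + 13*k**2 + 4*k + 2).
A = 1, B = 1, C = k**4 + 2*k**3 + 13*k**2/5 + 4*k/5 + 2/5.
Key eq: (1)·f(k+1) = (1)·f(k) + (k**4 + 2*k**3 + 13*k**2/5 + 4*k/5 + 2/5).
From deg A=0, deg B=0, deg C=4: d=5.
A polynomial solution: f(k) = k*(k**4 + k**2 - 2*k + 2)/5.
Then R = B(k−1)f/C = k*(k**4 + k**2 - 2*k + 2)/(5*k**4 + 10*k**3 + 13*k**2 + 4*k + 2), so s_k = R(k)·t_k = 2*k*(k**4 + k**2 - 2*k + 2).
s_(k+1) − s_k = 10*k**4 + 20*k**3 + 26*k**2 + 8*k + 4 = t_k.

s_k = 2*k*(k**4 + k**2 - 2*k + 2)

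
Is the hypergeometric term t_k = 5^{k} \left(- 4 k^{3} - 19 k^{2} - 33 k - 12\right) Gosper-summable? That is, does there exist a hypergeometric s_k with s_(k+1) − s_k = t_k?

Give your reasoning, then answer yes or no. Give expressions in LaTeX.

Yes. s_k = 5^{k} \left(- k^{3} - k^{2} - 2 k + 2\right).

The ratio is 5*(4*k**3 + 31*k**2 + 83*k + 68)/(4*k**3 + 19*k**2 + 33*k + 12).
Normal form (A,B,C) = (5, 1, k**3 + 19*k**2/4 + 33*k/4 + 3).
Solve (5)·f(k+1) − (1)·f(k) = k**3 + 19*k**2/4 + 33*k/4 + 3.
Bound: deg f ≤ 3.
Match coefficients ⇒ f(k) = (k**3 + k**2 + 2*k - 2)/4.
Get s_k = R·t_k = 5**k*(-k**3 - k**2 - 2*k + 2) with R(k) = B(k−1)f(k)/C(k) = (k**3 + k**2 + 2*k - 2)/(4*k**3 + 19*k**2 + 33*k + 12).
Check: Δs_k = 5**k*(-4*k**3 - 19*k**2 - 33*k - 12). ✓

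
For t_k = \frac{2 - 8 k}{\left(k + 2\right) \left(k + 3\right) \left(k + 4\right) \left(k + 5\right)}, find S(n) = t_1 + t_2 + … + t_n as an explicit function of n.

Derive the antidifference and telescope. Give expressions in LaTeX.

S(n) = \frac{n \left(- n^{2} - 12 n - 7\right)}{10 \left(n^{3} + 12 n^{2} + 47 n + 60\right)}

Step 1: r(k) = (k + 2)*(4*k + 3)/((k + 6)*(4*k - 1)).
Normal form (A,B,C) = (k + 2, k + 6, k - 1/4).
f must satisfy (k + 2)·f(k+1) − (k + 5)·f(k) = k - 1/4.
Degrees (1,1,1) ⇒ d ≤ 3.
Match coefficients ⇒ f(k) = k*(k - 2)*(k + 11)/96.
So s_k = (B(k−1)f/C)·t_k = (k*(k - 2)*(k + 5)*(k + 11)/(24*(4*k - 1)))·t_k = -k*(k**2 + 9*k - 22)/(12*(k + 2)*(k + 3)*(k + 4)).
Δs = 2*(1 - 4*k)/(k**4 + 14*k**3 + 71*k**2 + 154*k + 120), as required.
s_(n+1) = (-n**3 - 12*n**2 + n + 12)/(12*(n**3 + 12*n**2 + 47*n + 60)) and s_(1) = 1/60, so S(n) = n*(-n**2 - 12*n - 7)/(10*(n**3 + 12*n**2 + 47*n + 60)).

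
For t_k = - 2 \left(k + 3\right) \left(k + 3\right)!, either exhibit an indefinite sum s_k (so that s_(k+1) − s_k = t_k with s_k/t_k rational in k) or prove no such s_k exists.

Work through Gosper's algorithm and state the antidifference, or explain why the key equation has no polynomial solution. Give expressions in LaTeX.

t_(k+1)/t_k = (k + 4)**2/(k + 3).
So A=k + 4 and B=1, with C=k + 3.
f must satisfy (k + 4)·f(k+1) − (1)·f(k) = k + 3.
Degrees (1,0,1) ⇒ d ≤ 0.
Solving with deg f ≤ 0: f(k) = 1.
Get s_k = R·t_k = -2*factorial(k + 3) with R(k) = B(k−1)f(k)/C(k) = 1/(k + 3).
Check: Δs_k = -2*(k + 3)*factorial(k + 3). ✓

s_k = - 2 \left(k + 3\right)!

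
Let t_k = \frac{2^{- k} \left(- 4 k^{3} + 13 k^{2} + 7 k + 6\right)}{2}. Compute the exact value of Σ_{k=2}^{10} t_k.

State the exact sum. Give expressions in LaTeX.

Σ = -3043/512

t_(k+1)/t_k = (4*k**3 - k**2 - 21*k - 22)/(2*(4*k**3 - 13*k**2 - 7*k - 6)).
Normal form (A,B,C) = (1/2, 1, k**3 - 13*k**2/4 - 7*k/4 - 3/2).
Set up (1/2)·f(k+1) − (1)·f(k) − (k**3 - 13*k**2/4 - 7*k/4 - 3/2) = 0.
d = 3 from the (0,0,3) case.
Solving with deg f ≤ 3: f(k) = -k*(4*k**2 - k + 3)/2.
R(k) = B(k−1)·f(k)/C(k) = -2*k*(4*k**2 - k + 3)/(4*k**3 - 13*k**2 - 7*k - 6); s_k = R·t_k = k*(4*k**2 - k + 3)/2**k.
Check: Δs_k = (-4*k**3 + 13*k**2 + 7*k + 6)/(2*2**k). ✓
Evaluate s at k=11 and k=2: 1309/512 and 17/2; difference -3043/512.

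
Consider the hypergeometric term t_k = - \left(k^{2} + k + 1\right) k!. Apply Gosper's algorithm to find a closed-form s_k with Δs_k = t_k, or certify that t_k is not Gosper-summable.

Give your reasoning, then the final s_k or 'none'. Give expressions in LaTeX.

s_k = - k k!

Ratio r(k) = (k + 1)*(k + (k + 1)**2 + 2)/(k**2 + k + 1).
Gosper form: A/B · C(k+1)/C(k) with A=k + 1, B=1, C=k**2 + k + 1.
Need (k + 1)·f(k+1) − (1)·f(k) = k**2 + k + 1.
Degrees (1,0,2) ⇒ d ≤ 1.
A polynomial solution: f(k) = k.
R(k) = B(k−1)·f(k)/C(k) = k/(k**2 + k + 1); s_k = R·t_k = -k*factorial(k).
s_(k+1) − s_k = -(k**2 + k + 1)*factorial(k) = t_k.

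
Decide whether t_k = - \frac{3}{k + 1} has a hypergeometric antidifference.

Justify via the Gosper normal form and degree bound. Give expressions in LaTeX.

No — key equation has no polynomial f.

Ratio r(k) = (k + 1)/(k + 2).
Take A(k)=k + 1, B(k)=k + 2, C(k)=1.
Solve (k + 1)·f(k+1) − (k + 1)·f(k) = 1.
From deg A=1, deg B=1, deg C=0: d=0.
Write f(k) = c0. Then LHS − RHS = -1, requiring -1 = 0: contradictory. No certificate.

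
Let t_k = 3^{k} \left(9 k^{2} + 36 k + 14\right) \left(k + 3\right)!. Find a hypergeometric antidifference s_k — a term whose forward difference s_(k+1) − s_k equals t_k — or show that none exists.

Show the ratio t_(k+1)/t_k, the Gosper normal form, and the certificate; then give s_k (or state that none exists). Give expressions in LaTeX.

r(k) = 3*(9*k**3 + 90*k**2 + 275*k + 236)/(9*k**2 + 36*k + 14) after simplifying.
A = 3*k + 12, B = 1, C = k**2 + 4*k + 14/9.
Solve (3*k + 12)·f(k+1) − (1)·f(k) = k**2 + 4*k + 14/9.
Bound: deg f ≤ 1.
Coefficient equations give f(k) = (3*k - 2)/9.
Get s_k = R·t_k = 3**k*(3*k - 2)*factorial(k + 3) with R(k) = B(k−1)f(k)/C(k) = (3*k - 2)/(9*k**2 + 36*k + 14).
Check: Δs_k = 3**k*(9*k**2 + 36*k + 14)*factorial(k + 3). ✓

s_k = 3^{k} \left(3 k - 2\right) \left(k + 3\right)!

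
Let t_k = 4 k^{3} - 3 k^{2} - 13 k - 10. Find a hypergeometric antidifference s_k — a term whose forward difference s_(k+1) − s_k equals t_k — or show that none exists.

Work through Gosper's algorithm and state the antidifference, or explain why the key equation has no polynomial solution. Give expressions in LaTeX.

s_k = k \left(k^{3} - 3 k^{2} - 4 k - 4\right)

t_(k+1)/t_k = (4*k**3 + 9*k**2 - 7*k - 22)/(4*k**3 - 3*k**2 - 13*k - 10).
Normal form (A,B,C) = (1, 1, k**3 - 3*k**2/4 - 13*k/4 - 5/2).
f must satisfy (1)·f(k+1) − (1)·f(k) = k**3 - 3*k**2/4 - 13*k/4 - 5/2.
Degrees (0,0,3) ⇒ d ≤ 4.
A polynomial solution: f(k) = k*(k**3 - 3*k**2 - 4*k - 4)/4.
Certificate R = B(k−1)f/C = k*(k**3 - 3*k**2 - 4*k - 4)/(4*k**3 - 3*k**2 - 13*k - 10) gives s_k = k*(k**3 - 3*k**2 - 4*k - 4).
s_(k+1) − s_k = 4*k**3 - 3*k**2 - 13*k - 10 = t_k.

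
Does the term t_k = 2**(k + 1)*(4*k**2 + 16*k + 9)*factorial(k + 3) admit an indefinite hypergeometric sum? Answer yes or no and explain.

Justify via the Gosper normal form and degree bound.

Yes. s_k = 2**(k + 1)*(2*k - 1)*factorial(k + 3).

Compute t_(k+1)/t_k: get 2*(4*k**3 + 40*k**2 + 125*k + 116)/(4*k**2 + 16*k + 9).
Gosper form: A/B · C(k+1)/C(k) with A=2*k + 8, B=1, C=k**2 + 4*k + 9/4.
Need (2*k + 8)·f(k+1) − (1)·f(k) = k**2 + 4*k + 9/4.
deg f ≤ 1 (via 1,0,2).
A polynomial solution: f(k) = (2*k - 1)/4.
Certificate R = B(k−1)f/C = (2*k - 1)/(4*k**2 + 16*k + 9) gives s_k = 2**(k + 1)*(2*k - 1)*factorial(k + 3).
Δs = 2**(k + 1)*(4*k**2 + 16*k + 9)*factorial(k + 3), as required.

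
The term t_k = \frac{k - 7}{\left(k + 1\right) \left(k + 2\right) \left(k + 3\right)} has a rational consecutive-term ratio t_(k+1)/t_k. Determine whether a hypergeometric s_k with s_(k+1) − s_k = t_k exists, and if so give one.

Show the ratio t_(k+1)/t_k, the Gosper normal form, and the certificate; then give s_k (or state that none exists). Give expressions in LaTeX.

r(k) = (k - 6)*(k + 1)/((k - 7)*(k + 4)) after simplifying.
Take A(k)=k + 1, B(k)=k + 4, C(k)=k - 7.
Key eq: (k + 1)·f(k+1) = (k + 3)·f(k) + (k - 7).
Bound: deg f ≤ 2.
Solving with deg f ≤ 2: f(k) = -k*(3*k + 11)/2.
R(k) = B(k−1)·f(k)/C(k) = -k*(k + 3)*(3*k + 11)/(2*(k - 7)); s_k = R·t_k = k*(-3*k - 11)/(2*(k + 1)*(k + 2)).
s_(k+1) − s_k = (k - 7)/(k**3 + 6*k**2 + 11*k + 6) = t_k.

s_k = \frac{k \left(- 3 k - 11\right)}{2 \left(k + 1\right) \left(k + 2\right)}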